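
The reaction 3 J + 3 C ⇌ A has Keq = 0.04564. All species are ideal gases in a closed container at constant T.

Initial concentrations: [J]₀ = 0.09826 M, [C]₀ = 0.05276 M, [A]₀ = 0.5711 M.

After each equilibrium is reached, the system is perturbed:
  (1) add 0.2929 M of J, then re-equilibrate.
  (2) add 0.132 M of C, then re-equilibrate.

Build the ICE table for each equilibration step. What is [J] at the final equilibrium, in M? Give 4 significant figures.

Q₀ = 4.0989e+06 vs Keq = 0.04564 ⇒ Q>K, reverse
Step 1:
                    J           C           A
  init        0.09826     0.05276      0.5711
  Δ             1.179       1.179     -0.3931
  eq            1.278       1.232       0.178
  solve Keq expr → x = -0.3931; check Q = 0.04564
Then add 0.2929 M of J.
Step 2:
                    J           C           A
  init           1.57       1.232       0.178
  Δ           -0.0994     -0.0994     0.03313
  eq            1.471       1.133      0.2111
  solve Keq expr → x = 0.03313; check Q = 0.04564
Then add 0.132 M of C.
Step 3:
                    J           C           A
  init          1.471       1.265      0.2111
  Δ          -0.05495    -0.05495     0.01832
  eq            1.416        1.21      0.2294
  solve Keq expr → x = 0.01832; check Q = 0.04564

[J]_eq = 1.416 M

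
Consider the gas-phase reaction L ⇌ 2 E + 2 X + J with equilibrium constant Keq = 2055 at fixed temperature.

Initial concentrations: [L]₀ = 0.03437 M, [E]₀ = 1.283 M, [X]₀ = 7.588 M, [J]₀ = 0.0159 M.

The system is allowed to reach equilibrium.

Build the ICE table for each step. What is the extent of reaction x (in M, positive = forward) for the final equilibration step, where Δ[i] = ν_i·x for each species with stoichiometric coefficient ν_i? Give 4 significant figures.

Q₀ = 43.85 vs Keq = 2055 ⇒ Q<K, forward
Step 1:
                   L          E          X          J
  init       0.03437      1.283      7.588     0.0159
  Δ          -0.0319     0.0638     0.0638     0.0319
  eq         0.00247      1.347      7.652     0.0478
  solve Keq expr → x = 0.0319; check Q = 2055

x = 0.0319 M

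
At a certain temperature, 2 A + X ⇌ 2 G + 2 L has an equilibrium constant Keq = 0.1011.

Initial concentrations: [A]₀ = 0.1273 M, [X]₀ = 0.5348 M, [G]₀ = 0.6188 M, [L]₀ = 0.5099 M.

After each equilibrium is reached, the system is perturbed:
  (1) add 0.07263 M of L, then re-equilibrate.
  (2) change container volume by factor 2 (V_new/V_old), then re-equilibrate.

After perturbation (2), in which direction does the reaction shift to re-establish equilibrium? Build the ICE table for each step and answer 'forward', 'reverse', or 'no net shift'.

Direction: forward

Q₀ = 11.49 vs Keq = 0.1011 ⇒ Q>K, reverse
Step 1:
                   A          X          G          L
  Initial     0.1273     0.5348     0.6188     0.5099
  Change      0.2483     0.1241    -0.2483    -0.2483
  Equil       0.3756     0.6589     0.3705     0.2616
  solve Keq expr → x = -0.1241; check Q = 0.1011
Then add 0.07263 M of L.
Step 2:
                   A          X          G          L
  Initial     0.3756     0.6589     0.3705     0.3343
  Change     0.02761    0.01381   -0.02761   -0.02761
  Equil       0.4032     0.6727     0.3429     0.3066
  solve Keq expr → x = -0.01381; check Q = 0.1011
Then change container volume by factor 2 (V_new/V_old).
Step 3:
                   A          X          G          L
  Initial     0.2016     0.3364     0.1715     0.1533
  Change    -0.01966  -0.009828    0.01966    0.01966
  Equil       0.1819     0.3265     0.1911      0.173
  solve Keq expr → x = 0.009828; check Q = 0.1011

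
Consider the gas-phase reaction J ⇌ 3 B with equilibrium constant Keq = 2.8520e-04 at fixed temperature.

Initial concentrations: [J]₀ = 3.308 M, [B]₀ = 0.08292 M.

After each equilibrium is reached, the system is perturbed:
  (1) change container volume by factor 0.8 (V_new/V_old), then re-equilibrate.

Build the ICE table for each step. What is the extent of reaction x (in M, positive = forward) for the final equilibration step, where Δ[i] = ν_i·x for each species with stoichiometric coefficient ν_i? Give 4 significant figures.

x = -0.00563 M

Q₀ = 1.7235e-04 vs Keq = 2.8520e-04 ⇒ Q<K, forward
Step 1:
                  J         B
  init        3.308   0.08292
  Δ       -0.005036   0.01511
  eq          3.303   0.09803
  solve Keq expr → x = 0.005036; check Q = 2.8520e-04
Then change container volume by factor 0.8 (V_new/V_old).
Step 2:
                  J         B
  init        4.129    0.1225
  Δ         0.00563  -0.01689
  eq          4.134    0.1056
  solve Keq expr → x = -0.00563; check Q = 2.8520e-04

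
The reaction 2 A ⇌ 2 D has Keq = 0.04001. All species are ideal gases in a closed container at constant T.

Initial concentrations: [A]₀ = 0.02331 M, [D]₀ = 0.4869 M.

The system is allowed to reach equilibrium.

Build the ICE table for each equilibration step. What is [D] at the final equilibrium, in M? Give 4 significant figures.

[D]_eq = 0.08504 M

Q₀ = 436.3 vs Keq = 0.04001 ⇒ Q>K, reverse
Step 1:
                  A         D
  Initial   0.02331    0.4869
  Change     0.4019   -0.4019
  Equil      0.4252   0.08504
  solve Keq expr → x = -0.2009; check Q = 0.04001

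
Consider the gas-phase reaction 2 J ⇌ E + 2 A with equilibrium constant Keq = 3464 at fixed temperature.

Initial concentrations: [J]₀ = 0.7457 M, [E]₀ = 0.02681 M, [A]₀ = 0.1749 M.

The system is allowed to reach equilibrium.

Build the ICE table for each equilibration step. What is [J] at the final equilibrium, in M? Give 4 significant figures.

[J]_eq = 0.009724 M

Q₀ = 0.001475 vs Keq = 3464 ⇒ Q<K, forward
Step 1:
                  J         E         A
  I          0.7457   0.02681    0.1749
  C          -0.736     0.368     0.736
  E        0.009724    0.3948    0.9109
  solve Keq expr → x = 0.368; check Q = 3464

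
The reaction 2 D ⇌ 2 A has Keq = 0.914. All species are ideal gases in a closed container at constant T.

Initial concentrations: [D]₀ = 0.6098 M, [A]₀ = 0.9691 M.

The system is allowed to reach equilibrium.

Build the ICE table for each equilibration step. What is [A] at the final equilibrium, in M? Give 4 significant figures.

Q₀ = 2.526 vs Keq = 0.914 ⇒ Q>K, reverse
Step 1:
                  D         A
  I          0.6098    0.9691
  C          0.1974   -0.1974
  E          0.8072    0.7717
  solve Keq expr → x = -0.0987; check Q = 0.914

[A]_eq = 0.7717 M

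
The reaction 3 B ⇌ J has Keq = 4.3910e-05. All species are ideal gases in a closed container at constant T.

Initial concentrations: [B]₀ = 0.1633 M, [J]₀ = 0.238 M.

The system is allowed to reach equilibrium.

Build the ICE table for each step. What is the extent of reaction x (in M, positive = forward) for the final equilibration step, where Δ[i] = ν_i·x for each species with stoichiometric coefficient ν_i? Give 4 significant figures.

Q₀ = 54.65 vs Keq = 4.3910e-05 ⇒ Q>K, reverse
Step 1:
                  B         J
  I          0.1633     0.238
  C          0.7139    -0.238
  E          0.8772 2.9640e-05
  solve Keq expr → x = -0.238; check Q = 4.3910e-05

x = -0.238 M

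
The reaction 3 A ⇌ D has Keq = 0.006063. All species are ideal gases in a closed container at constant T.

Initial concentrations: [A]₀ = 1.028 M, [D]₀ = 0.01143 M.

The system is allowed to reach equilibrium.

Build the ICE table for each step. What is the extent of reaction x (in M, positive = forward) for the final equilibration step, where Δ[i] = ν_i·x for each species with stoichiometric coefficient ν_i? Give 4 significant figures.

Q₀ = 0.01052 vs Keq = 0.006063 ⇒ Q>K, reverse
Step 1:
                  A         D
  Initial     1.028   0.01143
  Change    0.01373 -0.004576
  Equil       1.042  0.006854
  solve Keq expr → x = -0.004576; check Q = 0.006063

x = -0.004576 M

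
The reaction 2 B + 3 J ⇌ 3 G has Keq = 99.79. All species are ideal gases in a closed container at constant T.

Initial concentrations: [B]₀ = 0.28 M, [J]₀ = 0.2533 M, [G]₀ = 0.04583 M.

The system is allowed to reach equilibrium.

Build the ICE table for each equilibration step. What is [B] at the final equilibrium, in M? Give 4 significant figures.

[B]_eq = 0.1899 M

Q₀ = 0.07555 vs Keq = 99.79 ⇒ Q<K, forward
Step 1:
                   B          J          G
  Initial       0.28     0.2533    0.04583
  Change    -0.09012    -0.1352     0.1352
  Equil       0.1899     0.1181      0.181
  solve Keq expr → x = 0.04506; check Q = 99.79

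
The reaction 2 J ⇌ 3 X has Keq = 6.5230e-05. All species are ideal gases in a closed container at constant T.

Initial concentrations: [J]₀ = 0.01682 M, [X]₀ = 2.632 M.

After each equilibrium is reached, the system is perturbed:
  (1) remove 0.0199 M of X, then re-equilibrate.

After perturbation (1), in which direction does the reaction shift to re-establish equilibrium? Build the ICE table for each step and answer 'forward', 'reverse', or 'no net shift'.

Direction: forward

Q₀ = 6.4447e+04 vs Keq = 6.5230e-05 ⇒ Q>K, reverse
Step 1:
                  J         X
  init      0.01682     2.632
  Δ           1.716    -2.574
  eq          1.733   0.05807
  solve Keq expr → x = -0.858; check Q = 6.5230e-05
Then remove 0.0199 M of X.
Step 2:
                  J         X
  init        1.733   0.03817
  Δ        -0.01307   0.01961
  eq           1.72   0.05778
  solve Keq expr → x = 0.006536; check Q = 6.5230e-05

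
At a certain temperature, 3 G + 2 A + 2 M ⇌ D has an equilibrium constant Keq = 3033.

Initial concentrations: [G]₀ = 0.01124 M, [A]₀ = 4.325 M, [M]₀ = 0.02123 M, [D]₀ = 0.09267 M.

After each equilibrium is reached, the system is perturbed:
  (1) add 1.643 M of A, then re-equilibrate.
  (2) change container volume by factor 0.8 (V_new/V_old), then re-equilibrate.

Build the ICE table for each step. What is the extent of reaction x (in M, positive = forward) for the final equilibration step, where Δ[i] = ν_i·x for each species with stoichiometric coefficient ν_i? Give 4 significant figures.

Q₀ = 7.7405e+06 vs Keq = 3033 ⇒ Q>K, reverse
Step 1:
                   G          A          M          D
  Initial    0.01124      4.325    0.02123    0.09267
  Change     0.05892    0.03928    0.03928   -0.01964
  Equil      0.07016      4.364    0.06051    0.07303
  solve Keq expr → x = -0.01964; check Q = 3033
Then add 1.643 M of A.
Step 2:
                   G          A          M          D
  Initial    0.07016      6.007    0.06051    0.07303
  Change   -0.008693  -0.005795  -0.005795   0.002898
  Equil      0.06146      6.001    0.05471    0.07593
  solve Keq expr → x = 0.002898; check Q = 3033
Then change container volume by factor 0.8 (V_new/V_old).
Step 3:
                   G          A          M          D
  Initial    0.07683      7.502    0.06839    0.09491
  Change    -0.01911   -0.01274   -0.01274   0.006371
  Equil      0.05772      7.489    0.05565     0.1013
  solve Keq expr → x = 0.006371; check Q = 3033

x = 0.006371 M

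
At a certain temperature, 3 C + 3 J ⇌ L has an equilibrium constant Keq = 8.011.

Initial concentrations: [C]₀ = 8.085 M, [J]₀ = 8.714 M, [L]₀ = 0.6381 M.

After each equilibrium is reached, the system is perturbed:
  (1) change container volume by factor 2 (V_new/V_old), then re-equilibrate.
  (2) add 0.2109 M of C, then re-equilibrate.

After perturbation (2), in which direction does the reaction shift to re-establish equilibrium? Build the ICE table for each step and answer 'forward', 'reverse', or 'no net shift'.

Q₀ = 1.8247e-06 vs Keq = 8.011 ⇒ Q<K, forward
Step 1:
                  C         J         L
  Initial     8.085     8.714    0.6381
  Change     -7.488    -7.488     2.496
  Equil      0.5967     1.226     3.134
  solve Keq expr → x = 2.496; check Q = 8.011
Then change container volume by factor 2 (V_new/V_old).
Step 2:
                  C         J         L
  Initial    0.2984    0.6129     1.567
  Change     0.3138    0.3138   -0.1046
  Equil      0.6122    0.9267     1.462
  solve Keq expr → x = -0.1046; check Q = 8.011
Then add 0.2109 M of C.
Step 3:
                  C         J         L
  Initial    0.8231    0.9267     1.462
  Change    -0.1166   -0.1166   0.03887
  Equil      0.7065    0.8101     1.501
  solve Keq expr → x = 0.03887; check Q = 8.011

Direction: forward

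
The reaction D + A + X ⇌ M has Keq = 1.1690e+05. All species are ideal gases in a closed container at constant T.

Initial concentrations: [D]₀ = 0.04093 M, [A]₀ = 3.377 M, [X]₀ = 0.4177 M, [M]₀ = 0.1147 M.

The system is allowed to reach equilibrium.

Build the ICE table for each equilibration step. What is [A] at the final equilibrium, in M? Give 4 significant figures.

Q₀ = 1.987 vs Keq = 1.1690e+05 ⇒ Q<K, forward
Step 1:
                    D           A           X           M
  I           0.04093       3.377      0.4177      0.1147
  C          -0.04093    -0.04093    -0.04093     0.04093
  E        1.0592e-06       3.336      0.3768      0.1556
  solve Keq expr → x = 0.04093; check Q = 1.1690e+05

[A]_eq = 3.336 M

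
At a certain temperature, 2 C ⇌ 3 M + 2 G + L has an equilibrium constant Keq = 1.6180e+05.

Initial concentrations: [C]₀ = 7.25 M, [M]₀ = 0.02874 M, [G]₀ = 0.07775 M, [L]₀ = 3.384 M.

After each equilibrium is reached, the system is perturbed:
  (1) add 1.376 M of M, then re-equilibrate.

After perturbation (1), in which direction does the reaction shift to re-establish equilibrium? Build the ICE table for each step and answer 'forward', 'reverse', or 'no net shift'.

Direction: reverse

Q₀ = 9.2388e-09 vs Keq = 1.6180e+05 ⇒ Q<K, forward
Step 1:
                  C         M         G         L
  init         7.25   0.02874   0.07775     3.384
  Δ          -6.145     9.217     6.145     3.072
  eq          1.105     9.246     6.223     6.456
  solve Keq expr → x = 3.072; check Q = 1.6180e+05
Then add 1.376 M of M.
Step 2:
                  C         M         G         L
  init        1.105     10.62     6.223     6.456
  Δ          0.1652   -0.2478   -0.1652  -0.08262
  eq           1.27     10.37     6.057     6.374
  solve Keq expr → x = -0.08262; check Q = 1.6180e+05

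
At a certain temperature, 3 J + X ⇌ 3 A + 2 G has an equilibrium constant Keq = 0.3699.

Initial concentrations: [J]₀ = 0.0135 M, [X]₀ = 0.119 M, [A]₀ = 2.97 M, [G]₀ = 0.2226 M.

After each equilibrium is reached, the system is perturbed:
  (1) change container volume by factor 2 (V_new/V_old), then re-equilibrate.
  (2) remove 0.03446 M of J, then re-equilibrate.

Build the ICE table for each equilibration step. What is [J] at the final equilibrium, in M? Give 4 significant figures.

Q₀ = 4.4338e+06 vs Keq = 0.3699 ⇒ Q>K, reverse
Step 1:
                  J         X         A         G
  init       0.0135     0.119      2.97    0.2226
  Δ          0.3151     0.105   -0.3151   -0.2101
  eq         0.3286     0.224     2.655   0.01253
  solve Keq expr → x = -0.105; check Q = 0.3699
Then change container volume by factor 2 (V_new/V_old).
Step 2:
                  J         X         A         G
  init       0.1643     0.112     1.327  0.006267
  Δ       -0.003373 -0.001124  0.003373  0.002249
  eq         0.1609    0.1109     1.331  0.008516
  solve Keq expr → x = 0.001124; check Q = 0.3699
Then remove 0.03446 M of J.
Step 3:
                  J         X         A         G
  init       0.1265    0.1109     1.331  0.008516
  Δ        0.003427  0.001142 -0.003427 -0.002285
  eq         0.1299     0.112     1.327  0.006232
  solve Keq expr → x = -0.001142; check Q = 0.3699

[J]_eq = 0.1299 M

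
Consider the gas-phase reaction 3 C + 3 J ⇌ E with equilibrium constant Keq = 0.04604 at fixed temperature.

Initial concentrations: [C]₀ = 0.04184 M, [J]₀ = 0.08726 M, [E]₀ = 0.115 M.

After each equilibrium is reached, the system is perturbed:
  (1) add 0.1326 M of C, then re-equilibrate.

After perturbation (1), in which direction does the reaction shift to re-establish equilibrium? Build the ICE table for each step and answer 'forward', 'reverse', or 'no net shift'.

Q₀ = 2.3631e+06 vs Keq = 0.04604 ⇒ Q>K, reverse
Step 1:
                   C          J          E
  I          0.04184    0.08726      0.115
  C           0.3444     0.3444    -0.1148
  E           0.3862     0.4316 2.1324e-04
  solve Keq expr → x = -0.1148; check Q = 0.04604
Then add 0.1326 M of C.
Step 2:
                   C          J          E
  I           0.5188     0.4316 2.1324e-04
  C       -8.9353e-04 -8.9353e-04 2.9784e-04
  E           0.5179     0.4307 5.1109e-04
  solve Keq expr → x = 2.9784e-04; check Q = 0.04604

Direction: forward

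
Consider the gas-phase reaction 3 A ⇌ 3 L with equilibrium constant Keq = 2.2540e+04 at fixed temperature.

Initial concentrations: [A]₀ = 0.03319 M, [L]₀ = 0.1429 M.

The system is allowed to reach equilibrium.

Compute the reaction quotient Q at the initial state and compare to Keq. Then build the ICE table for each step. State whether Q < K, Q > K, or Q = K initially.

Q₀ = 79.81 vs Keq = 2.2540e+04 ⇒ Q<K, forward
Step 1:
                   A          L
  init       0.03319     0.1429
  Δ         -0.02717    0.02717
  eq        0.006021     0.1701
  solve Keq expr → x = 0.009056; check Q = 2.2540e+04

Q₀ = 79.81; Q < K (proceeds forward)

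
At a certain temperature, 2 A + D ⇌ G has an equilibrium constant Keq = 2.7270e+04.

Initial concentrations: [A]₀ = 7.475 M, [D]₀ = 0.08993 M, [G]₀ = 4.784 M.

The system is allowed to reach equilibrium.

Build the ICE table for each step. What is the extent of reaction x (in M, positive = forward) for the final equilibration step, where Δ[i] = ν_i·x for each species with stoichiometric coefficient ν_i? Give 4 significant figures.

Q₀ = 0.9521 vs Keq = 2.7270e+04 ⇒ Q<K, forward
Step 1:
                   A          D          G
  I            7.475    0.08993      4.784
  C          -0.1799   -0.08993    0.08993
  E            7.295 3.3583e-06      4.874
  solve Keq expr → x = 0.08993; check Q = 2.7270e+04

x = 0.08993 M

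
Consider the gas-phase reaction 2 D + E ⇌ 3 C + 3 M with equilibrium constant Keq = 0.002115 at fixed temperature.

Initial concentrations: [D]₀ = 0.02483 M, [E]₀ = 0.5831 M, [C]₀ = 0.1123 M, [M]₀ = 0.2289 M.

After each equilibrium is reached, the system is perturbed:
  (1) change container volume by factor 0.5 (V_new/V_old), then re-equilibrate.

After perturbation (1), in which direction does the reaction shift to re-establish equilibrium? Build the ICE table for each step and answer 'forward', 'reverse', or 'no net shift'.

Q₀ = 0.04725 vs Keq = 0.002115 ⇒ Q>K, reverse
Step 1:
                    D           E           C           M
  Initial     0.02483      0.5831      0.1123      0.2289
  Change      0.02449     0.01224    -0.03673    -0.03673
  Equil       0.04932      0.5953     0.07557      0.1922
  solve Keq expr → x = -0.01224; check Q = 0.002115
Then change container volume by factor 0.5 (V_new/V_old).
Step 2:
                    D           E           C           M
  Initial     0.09863       1.191      0.1511      0.3843
  Change      0.03141     0.01571    -0.04712    -0.04712
  Equil          0.13       1.206       0.104      0.3372
  solve Keq expr → x = -0.01571; check Q = 0.002115

Direction: reverse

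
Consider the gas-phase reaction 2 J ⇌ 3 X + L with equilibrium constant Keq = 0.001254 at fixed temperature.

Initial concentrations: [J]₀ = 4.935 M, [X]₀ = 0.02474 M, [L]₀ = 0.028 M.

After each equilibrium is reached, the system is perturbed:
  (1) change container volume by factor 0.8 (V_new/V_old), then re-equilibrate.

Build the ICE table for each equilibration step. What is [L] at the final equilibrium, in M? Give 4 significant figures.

[L]_eq = 0.2177 M

Q₀ = 1.7409e-08 vs Keq = 0.001254 ⇒ Q<K, forward
Step 1:
                   J          X          L
  I            4.935    0.02474      0.028
  C          -0.3284     0.4926     0.1642
  E            4.607     0.5173     0.1922
  solve Keq expr → x = 0.1642; check Q = 0.001254
Then change container volume by factor 0.8 (V_new/V_old).
Step 2:
                   J          X          L
  I            5.758     0.6467     0.2402
  C          0.04516   -0.06774   -0.02258
  E            5.803     0.5789     0.2177
  solve Keq expr → x = -0.02258; check Q = 0.001254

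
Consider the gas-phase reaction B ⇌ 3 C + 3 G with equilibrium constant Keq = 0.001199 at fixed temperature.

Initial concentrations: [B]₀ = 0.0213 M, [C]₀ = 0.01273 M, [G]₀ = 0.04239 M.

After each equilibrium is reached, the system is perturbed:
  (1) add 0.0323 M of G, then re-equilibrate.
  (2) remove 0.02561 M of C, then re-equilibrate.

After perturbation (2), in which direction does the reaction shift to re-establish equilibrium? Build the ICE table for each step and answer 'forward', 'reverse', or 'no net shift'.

Q₀ = 7.3773e-09 vs Keq = 0.001199 ⇒ Q<K, forward
Step 1:
                   B          C          G
  init        0.0213    0.01273    0.04239
  Δ         -0.02089    0.06266    0.06266
  eq      4.1422e-04    0.07539      0.105
  solve Keq expr → x = 0.02089; check Q = 0.001199
Then add 0.0323 M of G.
Step 2:
                   B          C          G
  init    4.1422e-04    0.07539     0.1373
  Δ       4.3893e-04  -0.001317  -0.001317
  eq      8.5315e-04    0.07407      0.136
  solve Keq expr → x = -4.3893e-04; check Q = 0.001199
Then remove 0.02561 M of C.
Step 3:
                   B          C          G
  init    8.5315e-04    0.04846      0.136
  Δ       -5.7741e-04   0.001732   0.001732
  eq      2.7574e-04    0.05019     0.1378
  solve Keq expr → x = 5.7741e-04; check Q = 0.001199

Direction: forward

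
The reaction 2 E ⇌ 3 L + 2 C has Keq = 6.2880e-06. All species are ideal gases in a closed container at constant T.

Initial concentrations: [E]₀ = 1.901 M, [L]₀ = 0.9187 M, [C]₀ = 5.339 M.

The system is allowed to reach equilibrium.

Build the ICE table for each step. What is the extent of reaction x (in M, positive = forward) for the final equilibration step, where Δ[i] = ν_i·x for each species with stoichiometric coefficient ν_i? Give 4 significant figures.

Q₀ = 6.116 vs Keq = 6.2880e-06 ⇒ Q>K, reverse
Step 1:
                   E          L          C
  init         1.901     0.9187      5.339
  Δ           0.6044    -0.9066    -0.6044
  eq           2.505    0.01208      4.735
  solve Keq expr → x = -0.3022; check Q = 6.2880e-06

x = -0.3022 M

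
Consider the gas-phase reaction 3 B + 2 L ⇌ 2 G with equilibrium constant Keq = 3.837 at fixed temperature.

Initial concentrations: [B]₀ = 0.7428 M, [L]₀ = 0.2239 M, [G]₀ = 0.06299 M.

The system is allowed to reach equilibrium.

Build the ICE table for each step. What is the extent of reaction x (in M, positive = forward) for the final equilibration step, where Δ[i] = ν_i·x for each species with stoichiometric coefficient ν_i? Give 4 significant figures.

Q₀ = 0.1931 vs Keq = 3.837 ⇒ Q<K, forward
Step 1:
                  B         L         G
  init       0.7428    0.2239   0.06299
  Δ         -0.1173   -0.0782    0.0782
  eq         0.6255    0.1457    0.1412
  solve Keq expr → x = 0.0391; check Q = 3.837

x = 0.0391 M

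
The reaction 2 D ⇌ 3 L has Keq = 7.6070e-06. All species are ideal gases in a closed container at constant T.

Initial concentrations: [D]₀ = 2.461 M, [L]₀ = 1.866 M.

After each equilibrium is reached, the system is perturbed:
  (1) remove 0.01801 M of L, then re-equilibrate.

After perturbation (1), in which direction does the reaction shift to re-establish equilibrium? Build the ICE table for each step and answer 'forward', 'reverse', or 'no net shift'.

Direction: forward

Q₀ = 1.073 vs Keq = 7.6070e-06 ⇒ Q>K, reverse
Step 1:
                  D         L
  I           2.461     1.866
  C           1.213    -1.819
  E           3.674   0.04683
  solve Keq expr → x = -0.6064; check Q = 7.6070e-06
Then remove 0.01801 M of L.
Step 2:
                  D         L
  I           3.674   0.02882
  C        -0.01194   0.01791
  E           3.662   0.04672
  solve Keq expr → x = 0.005969; check Q = 7.6070e-06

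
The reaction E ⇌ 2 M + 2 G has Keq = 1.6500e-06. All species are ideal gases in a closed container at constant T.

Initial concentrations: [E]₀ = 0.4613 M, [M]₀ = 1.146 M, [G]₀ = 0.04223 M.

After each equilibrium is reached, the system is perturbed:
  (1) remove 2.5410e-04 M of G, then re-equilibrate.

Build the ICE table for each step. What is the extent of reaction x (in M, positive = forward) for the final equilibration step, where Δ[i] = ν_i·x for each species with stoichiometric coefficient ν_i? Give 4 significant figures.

x = 1.2690e-04 M

Q₀ = 0.005077 vs Keq = 1.6500e-06 ⇒ Q>K, reverse
Step 1:
                    E           M           G
  init         0.4613       1.146     0.04223
  Δ           0.02071    -0.04142    -0.04142
  eq            0.482       1.105  8.0737e-04
  solve Keq expr → x = -0.02071; check Q = 1.6500e-06
Then remove 2.5410e-04 M of G.
Step 2:
                    E           M           G
  init          0.482       1.105  5.5327e-04
  Δ       -1.2690e-04  2.5381e-04  2.5381e-04
  eq           0.4819       1.105  8.0708e-04
  solve Keq expr → x = 1.2690e-04; check Q = 1.6500e-06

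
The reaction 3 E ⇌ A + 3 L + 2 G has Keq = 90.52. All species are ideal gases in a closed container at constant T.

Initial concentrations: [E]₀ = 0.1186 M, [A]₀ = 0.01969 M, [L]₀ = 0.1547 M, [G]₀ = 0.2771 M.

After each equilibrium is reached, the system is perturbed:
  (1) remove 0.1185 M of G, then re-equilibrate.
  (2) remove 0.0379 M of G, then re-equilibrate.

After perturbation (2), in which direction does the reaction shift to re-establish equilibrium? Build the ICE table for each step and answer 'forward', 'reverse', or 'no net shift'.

Q₀ = 0.003355 vs Keq = 90.52 ⇒ Q<K, forward
Step 1:
                   E          A          L          G
  I           0.1186    0.01969     0.1547     0.2771
  C          -0.1076    0.03585     0.1076     0.0717
  E          0.01104    0.05554     0.2623     0.3488
  solve Keq expr → x = 0.03585; check Q = 90.52
Then remove 0.1185 M of G.
Step 2:
                   E          A          L          G
  I          0.01104    0.05554     0.2623     0.2303
  C        -0.002506 8.3544e-04   0.002506   0.001671
  E         0.008536    0.05638     0.2648      0.232
  solve Keq expr → x = 8.3544e-04; check Q = 90.52
Then remove 0.0379 M of G.
Step 3:
                   E          A          L          G
  I         0.008536    0.05638     0.2648     0.1941
  C       -9.0208e-04 3.0069e-04 9.0208e-04 6.0139e-04
  E         0.007634    0.05668     0.2657     0.1947
  solve Keq expr → x = 3.0069e-04; check Q = 90.52

Direction: forward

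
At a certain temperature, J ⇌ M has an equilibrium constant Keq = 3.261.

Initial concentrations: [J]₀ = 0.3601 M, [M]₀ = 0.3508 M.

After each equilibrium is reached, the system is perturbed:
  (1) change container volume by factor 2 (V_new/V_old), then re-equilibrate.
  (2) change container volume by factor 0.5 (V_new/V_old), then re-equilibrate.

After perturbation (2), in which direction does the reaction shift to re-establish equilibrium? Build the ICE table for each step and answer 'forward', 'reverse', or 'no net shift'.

Q₀ = 0.9742 vs Keq = 3.261 ⇒ Q<K, forward
Step 1:
                  J         M
  init       0.3601    0.3508
  Δ         -0.1933    0.1933
  eq         0.1668    0.5441
  solve Keq expr → x = 0.1933; check Q = 3.261
Then change container volume by factor 2 (V_new/V_old).
Step 2:
                  J         M
  init      0.08342     0.272
  Δ               0         0
  eq        0.08342     0.272
  solve Keq expr → x = 0; check Q = 3.261
Then change container volume by factor 0.5 (V_new/V_old).
Step 3:
                  J         M
  init       0.1668    0.5441
  Δ               0         0
  eq         0.1668    0.5441
  solve Keq expr → x = 0; check Q = 3.261

Direction: no net shift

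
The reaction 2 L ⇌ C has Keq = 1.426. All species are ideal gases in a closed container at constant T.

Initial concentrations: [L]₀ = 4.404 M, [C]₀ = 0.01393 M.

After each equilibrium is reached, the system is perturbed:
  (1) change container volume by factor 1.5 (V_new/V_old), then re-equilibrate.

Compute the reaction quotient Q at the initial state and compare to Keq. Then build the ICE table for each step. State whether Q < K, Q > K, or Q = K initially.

Q₀ = 7.1822e-04; Q < K (proceeds forward)

Q₀ = 7.1822e-04 vs Keq = 1.426 ⇒ Q<K, forward
Step 1:
                  L         C
  init        4.404   0.01393
  Δ           -3.32      1.66
  eq          1.084     1.674
  solve Keq expr → x = 1.66; check Q = 1.426
Then change container volume by factor 1.5 (V_new/V_old).
Step 2:
                  L         C
  init       0.7224     1.116
  Δ          0.1351  -0.06757
  eq         0.8575     1.049
  solve Keq expr → x = -0.06757; check Q = 1.426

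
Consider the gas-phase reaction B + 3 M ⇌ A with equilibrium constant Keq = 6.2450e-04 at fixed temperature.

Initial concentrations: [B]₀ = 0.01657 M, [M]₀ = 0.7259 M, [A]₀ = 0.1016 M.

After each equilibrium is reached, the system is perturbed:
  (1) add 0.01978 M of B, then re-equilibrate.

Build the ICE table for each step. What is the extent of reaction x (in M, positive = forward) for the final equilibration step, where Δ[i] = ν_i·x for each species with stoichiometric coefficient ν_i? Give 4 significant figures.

Q₀ = 16.03 vs Keq = 6.2450e-04 ⇒ Q>K, reverse
Step 1:
                   B          M          A
  init       0.01657     0.7259     0.1016
  Δ           0.1015     0.3046    -0.1015
  eq          0.1181       1.03 8.0693e-05
  solve Keq expr → x = -0.1015; check Q = 6.2450e-04
Then add 0.01978 M of B.
Step 2:
                   B          M          A
  init        0.1379       1.03 8.0693e-05
  Δ       -1.3496e-05 -4.0487e-05 1.3496e-05
  eq          0.1379       1.03 9.4188e-05
  solve Keq expr → x = 1.3496e-05; check Q = 6.2450e-04

x = 1.3496e-05 M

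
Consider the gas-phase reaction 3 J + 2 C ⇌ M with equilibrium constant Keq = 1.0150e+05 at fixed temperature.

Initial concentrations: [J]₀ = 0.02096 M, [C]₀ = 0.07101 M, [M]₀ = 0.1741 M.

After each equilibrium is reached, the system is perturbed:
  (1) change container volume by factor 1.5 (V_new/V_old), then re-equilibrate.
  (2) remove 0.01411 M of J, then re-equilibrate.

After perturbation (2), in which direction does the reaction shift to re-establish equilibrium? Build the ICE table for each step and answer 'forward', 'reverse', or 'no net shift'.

Q₀ = 3.7496e+06 vs Keq = 1.0150e+05 ⇒ Q>K, reverse
Step 1:
                    J           C           M
  I           0.02096     0.07101      0.1741
  C           0.03537     0.02358    -0.01179
  E           0.05633     0.09459      0.1623
  solve Keq expr → x = -0.01179; check Q = 1.0150e+05
Then change container volume by factor 1.5 (V_new/V_old).
Step 2:
                    J           C           M
  I           0.03755     0.06306      0.1082
  C           0.01856     0.01237   -0.006186
  E           0.05611     0.07543       0.102
  solve Keq expr → x = -0.006186; check Q = 1.0150e+05
Then remove 0.01411 M of J.
Step 3:
                    J           C           M
  I             0.042     0.07543       0.102
  C           0.01033    0.006888   -0.003444
  E           0.05233     0.08232     0.09858
  solve Keq expr → x = -0.003444; check Q = 1.0150e+05

Direction: reverse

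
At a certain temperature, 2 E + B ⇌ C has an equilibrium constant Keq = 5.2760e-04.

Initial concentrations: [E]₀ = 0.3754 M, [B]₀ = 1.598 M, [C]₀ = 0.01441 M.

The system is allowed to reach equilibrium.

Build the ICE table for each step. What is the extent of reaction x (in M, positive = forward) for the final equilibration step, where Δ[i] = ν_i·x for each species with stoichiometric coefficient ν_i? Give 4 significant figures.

x = -0.01427 M

Q₀ = 0.06399 vs Keq = 5.2760e-04 ⇒ Q>K, reverse
Step 1:
                   E          B          C
  Initial     0.3754      1.598    0.01441
  Change     0.02854    0.01427   -0.01427
  Equil       0.4039      1.612 1.3880e-04
  solve Keq expr → x = -0.01427; check Q = 5.2760e-04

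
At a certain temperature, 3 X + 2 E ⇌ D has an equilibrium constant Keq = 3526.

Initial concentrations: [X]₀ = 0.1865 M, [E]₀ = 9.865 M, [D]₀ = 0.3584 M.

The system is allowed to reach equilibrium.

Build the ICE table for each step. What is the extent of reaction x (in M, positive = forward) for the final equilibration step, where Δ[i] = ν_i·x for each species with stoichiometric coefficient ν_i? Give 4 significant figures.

x = 0.05858 M

Q₀ = 0.5677 vs Keq = 3526 ⇒ Q<K, forward
Step 1:
                    X           E           D
  init         0.1865       9.865      0.3584
  Δ           -0.1757     -0.1172     0.05858
  eq          0.01076       9.748       0.417
  solve Keq expr → x = 0.05858; check Q = 3526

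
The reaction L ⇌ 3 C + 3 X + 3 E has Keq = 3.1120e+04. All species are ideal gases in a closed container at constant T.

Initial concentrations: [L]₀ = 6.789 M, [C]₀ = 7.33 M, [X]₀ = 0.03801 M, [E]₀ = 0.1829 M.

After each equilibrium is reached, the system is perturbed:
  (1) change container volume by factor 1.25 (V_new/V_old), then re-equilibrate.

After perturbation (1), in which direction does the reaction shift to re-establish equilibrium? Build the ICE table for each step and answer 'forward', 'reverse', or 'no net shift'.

Q₀ = 1.9491e-05 vs Keq = 3.1120e+04 ⇒ Q<K, forward
Step 1:
                   L          C          X          E
  I            6.789       7.33    0.03801     0.1829
  C          -0.7749      2.325      2.325      2.325
  E            6.014      9.655      2.363      2.508
  solve Keq expr → x = 0.7749; check Q = 3.1120e+04
Then change container volume by factor 1.25 (V_new/V_old).
Step 2:
                   L          C          X          E
  I            4.811      7.724       1.89      2.006
  C          -0.1889     0.5666     0.5666     0.5666
  E            4.622       8.29      2.457      2.573
  solve Keq expr → x = 0.1889; check Q = 3.1120e+04

Direction: forward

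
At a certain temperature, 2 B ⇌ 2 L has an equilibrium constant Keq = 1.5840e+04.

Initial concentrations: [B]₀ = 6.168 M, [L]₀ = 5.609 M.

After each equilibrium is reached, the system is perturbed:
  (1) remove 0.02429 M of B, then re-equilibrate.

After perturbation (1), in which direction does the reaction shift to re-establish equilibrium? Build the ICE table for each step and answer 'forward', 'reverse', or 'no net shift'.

Q₀ = 0.827 vs Keq = 1.5840e+04 ⇒ Q<K, forward
Step 1:
                    B           L
  Initial       6.168       5.609
  Change       -6.075       6.075
  Equil       0.09284       11.68
  solve Keq expr → x = 3.038; check Q = 1.5840e+04
Then remove 0.02429 M of B.
Step 2:
                    B           L
  Initial     0.06855       11.68
  Change       0.0241     -0.0241
  Equil       0.09265       11.66
  solve Keq expr → x = -0.01205; check Q = 1.5840e+04

Direction: reverse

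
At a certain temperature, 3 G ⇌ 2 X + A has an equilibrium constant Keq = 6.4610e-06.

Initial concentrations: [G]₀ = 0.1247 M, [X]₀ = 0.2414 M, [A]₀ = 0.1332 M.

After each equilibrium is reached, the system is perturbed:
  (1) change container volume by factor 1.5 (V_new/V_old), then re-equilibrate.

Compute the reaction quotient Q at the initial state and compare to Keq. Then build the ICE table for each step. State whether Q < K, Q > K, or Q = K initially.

Q₀ = 4.003 vs Keq = 6.4610e-06 ⇒ Q>K, reverse
Step 1:
                  G         X         A
  I          0.1247    0.2414    0.1332
  C          0.3521   -0.2347   -0.1174
  E          0.4768  0.006653   0.01583
  solve Keq expr → x = -0.1174; check Q = 6.4610e-06
Then change container volume by factor 1.5 (V_new/V_old).
Step 2:
                  G         X         A
  I          0.3179  0.004435   0.01055
  C               0         0         0
  E          0.3179  0.004435   0.01055
  solve Keq expr → x = 0; check Q = 6.4610e-06

Q₀ = 4.003; Q > K (proceeds reverse)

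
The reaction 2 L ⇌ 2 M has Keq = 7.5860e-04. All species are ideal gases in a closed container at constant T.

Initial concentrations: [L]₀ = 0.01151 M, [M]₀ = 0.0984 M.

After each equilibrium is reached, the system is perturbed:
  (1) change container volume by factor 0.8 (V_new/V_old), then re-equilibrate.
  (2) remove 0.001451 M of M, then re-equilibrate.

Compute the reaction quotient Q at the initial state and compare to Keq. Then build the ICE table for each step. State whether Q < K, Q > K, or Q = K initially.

Q₀ = 73.09 vs Keq = 7.5860e-04 ⇒ Q>K, reverse
Step 1:
                   L          M
  init       0.01151     0.0984
  Δ          0.09545   -0.09545
  eq           0.107   0.002946
  solve Keq expr → x = -0.04773; check Q = 7.5860e-04
Then change container volume by factor 0.8 (V_new/V_old).
Step 2:
                   L          M
  init        0.1337   0.003683
  Δ                0          0
  eq          0.1337   0.003683
  solve Keq expr → x = 0; check Q = 7.5860e-04
Then remove 0.001451 M of M.
Step 3:
                   L          M
  init        0.1337   0.002232
  Δ        -0.001412   0.001412
  eq          0.1323   0.003644
  solve Keq expr → x = 7.0605e-04; check Q = 7.5860e-04

Q₀ = 73.09; Q > K (proceeds reverse)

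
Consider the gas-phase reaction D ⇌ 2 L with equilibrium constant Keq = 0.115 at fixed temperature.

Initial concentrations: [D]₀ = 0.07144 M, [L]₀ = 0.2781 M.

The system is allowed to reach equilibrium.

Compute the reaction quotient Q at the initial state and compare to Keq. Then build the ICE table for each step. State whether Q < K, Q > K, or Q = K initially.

Q₀ = 1.083 vs Keq = 0.115 ⇒ Q>K, reverse
Step 1:
                  D         L
  Initial   0.07144    0.2781
  Change    0.07432   -0.1486
  Equil      0.1458    0.1295
  solve Keq expr → x = -0.07432; check Q = 0.115

Q₀ = 1.083; Q > K (proceeds reverse)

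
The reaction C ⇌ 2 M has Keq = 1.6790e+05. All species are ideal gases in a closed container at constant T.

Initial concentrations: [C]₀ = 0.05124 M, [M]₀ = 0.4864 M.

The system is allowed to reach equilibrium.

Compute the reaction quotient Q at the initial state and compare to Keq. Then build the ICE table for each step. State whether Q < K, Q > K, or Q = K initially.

Q₀ = 4.617; Q < K (proceeds forward)

Q₀ = 4.617 vs Keq = 1.6790e+05 ⇒ Q<K, forward
Step 1:
                  C         M
  I         0.05124    0.4864
  C        -0.05124    0.1025
  E       2.0654e-06    0.5889
  solve Keq expr → x = 0.05124; check Q = 1.6790e+05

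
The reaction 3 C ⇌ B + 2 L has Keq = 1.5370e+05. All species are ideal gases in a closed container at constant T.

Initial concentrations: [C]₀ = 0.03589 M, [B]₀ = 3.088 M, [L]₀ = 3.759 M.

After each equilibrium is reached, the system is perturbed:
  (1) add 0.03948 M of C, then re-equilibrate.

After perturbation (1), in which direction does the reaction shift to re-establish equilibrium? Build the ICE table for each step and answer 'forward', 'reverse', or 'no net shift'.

Q₀ = 9.4385e+05 vs Keq = 1.5370e+05 ⇒ Q>K, reverse
Step 1:
                    C           B           L
  I           0.03589       3.088       3.759
  C           0.02953   -0.009844    -0.01969
  E           0.06542       3.078       3.739
  solve Keq expr → x = -0.009844; check Q = 1.5370e+05
Then add 0.03948 M of C.
Step 2:
                    C           B           L
  I            0.1049       3.078       3.739
  C          -0.03908     0.01303     0.02606
  E           0.06582       3.091       3.765
  solve Keq expr → x = 0.01303; check Q = 1.5370e+05

Direction: forward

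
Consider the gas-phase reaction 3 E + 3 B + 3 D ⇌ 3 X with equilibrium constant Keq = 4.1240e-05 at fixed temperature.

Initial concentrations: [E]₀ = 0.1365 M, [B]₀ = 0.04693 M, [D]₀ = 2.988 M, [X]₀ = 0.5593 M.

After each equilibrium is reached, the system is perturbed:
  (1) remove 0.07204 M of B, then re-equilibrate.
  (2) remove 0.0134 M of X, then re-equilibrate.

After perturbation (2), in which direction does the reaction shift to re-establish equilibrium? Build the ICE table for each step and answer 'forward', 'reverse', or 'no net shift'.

Direction: forward

Q₀ = 2.4948e+04 vs Keq = 4.1240e-05 ⇒ Q>K, reverse
Step 1:
                   E          B          D          X
  I           0.1365    0.04693      2.988     0.5593
  C            0.515      0.515      0.515     -0.515
  E           0.6515     0.5619      3.503    0.04431
  solve Keq expr → x = -0.1717; check Q = 4.1240e-05
Then remove 0.07204 M of B.
Step 2:
                   E          B          D          X
  I           0.6515     0.4899      3.503    0.04431
  C         0.004939   0.004939   0.004939  -0.004939
  E           0.6564     0.4948      3.508    0.03937
  solve Keq expr → x = -0.001646; check Q = 4.1240e-05
Then remove 0.0134 M of X.
Step 3:
                   E          B          D          X
  I           0.6564     0.4948      3.508    0.02597
  C         -0.01166   -0.01166   -0.01166    0.01166
  E           0.6448     0.4832      3.496    0.03763
  solve Keq expr → x = 0.003888; check Q = 4.1240e-05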